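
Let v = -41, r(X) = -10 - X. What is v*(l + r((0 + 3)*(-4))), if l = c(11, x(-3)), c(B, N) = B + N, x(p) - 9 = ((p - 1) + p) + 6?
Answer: -861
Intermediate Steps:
x(p) = 14 + 2*p (x(p) = 9 + (((p - 1) + p) + 6) = 9 + (((-1 + p) + p) + 6) = 9 + ((-1 + 2*p) + 6) = 9 + (5 + 2*p) = 14 + 2*p)
l = 19 (l = 11 + (14 + 2*(-3)) = 11 + (14 - 6) = 11 + 8 = 19)
v*(l + r((0 + 3)*(-4))) = -41*(19 + (-10 - (0 + 3)*(-4))) = -41*(19 + (-10 - 3*(-4))) = -41*(19 + (-10 - 1*(-12))) = -41*(19 + (-10 + 12)) = -41*(19 + 2) = -41*21 = -861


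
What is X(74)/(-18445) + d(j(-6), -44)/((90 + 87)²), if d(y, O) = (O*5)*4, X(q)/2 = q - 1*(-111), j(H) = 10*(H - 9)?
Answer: -5564666/115572681 ≈ -0.048149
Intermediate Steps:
j(H) = -90 + 10*H (j(H) = 10*(-9 + H) = -90 + 10*H)
X(q) = 222 + 2*q (X(q) = 2*(q - 1*(-111)) = 2*(q + 111) = 2*(111 + q) = 222 + 2*q)
d(y, O) = 20*O (d(y, O) = (5*O)*4 = 20*O)
X(74)/(-18445) + d(j(-6), -44)/((90 + 87)²) = (222 + 2*74)/(-18445) + (20*(-44))/((90 + 87)²) = (222 + 148)*(-1/18445) - 880/(177²) = 370*(-1/18445) - 880/31329 = -74/3689 - 880*1/31329 = -74/3689 - 880/31329 = -5564666/115572681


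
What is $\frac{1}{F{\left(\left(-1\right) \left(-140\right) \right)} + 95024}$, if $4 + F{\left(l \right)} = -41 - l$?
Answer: $\frac{1}{94839} \approx 1.0544 \cdot 10^{-5}$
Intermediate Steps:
$F{\left(l \right)} = -45 - l$ ($F{\left(l \right)} = -4 - \left(41 + l\right) = -45 - l$)
$\frac{1}{F{\left(\left(-1\right) \left(-140\right) \right)} + 95024} = \frac{1}{\left(-45 - \left(-1\right) \left(-140\right)\right) + 95024} = \frac{1}{\left(-45 - 140\right) + 95024} = \frac{1}{-185 + 95024} = \frac{1}{94839}$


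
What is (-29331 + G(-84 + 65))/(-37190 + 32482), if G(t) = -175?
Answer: 14753/2354 ≈ 6.2672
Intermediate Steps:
(-29331 + G(-84 + 65))/(-37190 + 32482) = (-29331 - 175)/(-37190 + 32482) = -29506/(-4708) = -29506*(-1/4708) = 14753/2354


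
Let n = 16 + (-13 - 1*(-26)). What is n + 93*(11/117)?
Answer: 1472/39 ≈ 37.744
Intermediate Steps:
n = 29 (n = 16 + (-13 + 26) = 16 + 13 = 29)
n + 93*(11/117) = 29 + 93*(11/117) = 29 + 341/39 = 1472/39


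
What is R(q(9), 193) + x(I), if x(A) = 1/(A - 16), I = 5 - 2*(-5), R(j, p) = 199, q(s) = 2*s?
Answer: 198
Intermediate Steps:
I = 15 (I = 5 + 10 = 15)
x(A) = 1/(-16 + A)
R(q(9), 193) + x(I) = 199 + 1/(-16 + 15) = 199 + 1/(-1) = 199 - 1 = 198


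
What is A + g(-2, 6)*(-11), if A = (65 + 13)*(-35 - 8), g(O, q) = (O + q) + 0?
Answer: -3398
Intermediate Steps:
g(O, q) = O + q
A = -3354 (A = 78*(-43) = -3354)
A + g(-2, 6)*(-11) = -3354 + (-2 + 6)*(-11) = -3354 + 4*(-11) = -3354 - 44 = -3398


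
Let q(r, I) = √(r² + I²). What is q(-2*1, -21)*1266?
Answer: 1266*√445 ≈ 26706.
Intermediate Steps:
q(r, I) = √(I² + r²)
q(-2*1, -21)*1266 = √((-21)² + (-2*1)²)*1266 = √(441 + (-2)²)*1266 = √(441 + 4)*1266 = √445*1266 = 1266*√445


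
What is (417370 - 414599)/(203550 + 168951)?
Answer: 2771/372501 ≈ 0.0074389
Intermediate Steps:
(417370 - 414599)/(203550 + 168951) = 2771/372501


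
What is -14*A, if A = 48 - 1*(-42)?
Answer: -1260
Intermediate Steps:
A = 90 (A = 48 + 42 = 90)
-14*A = -14*90 = -1*1260 = -1260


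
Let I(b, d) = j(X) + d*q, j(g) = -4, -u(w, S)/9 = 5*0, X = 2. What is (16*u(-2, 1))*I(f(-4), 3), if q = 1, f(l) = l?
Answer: 0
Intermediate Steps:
u(w, S) = 0 (u(w, S) = -45*0 = -9*0 = 0)
I(b, d) = -4 + d (I(b, d) = -4 + d*1 = -4 + d)
(16*u(-2, 1))*I(f(-4), 3) = (16*0)*(-4 + 3) = 0*(-1) = 0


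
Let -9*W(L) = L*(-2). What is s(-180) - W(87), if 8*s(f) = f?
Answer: -251/6 ≈ -41.833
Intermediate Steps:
W(L) = 2*L/9 (W(L) = -L*(-2)/9 = -(-2)*L/9 = 2*L/9)
s(f) = f/8
s(-180) - W(87) = (1/8)*(-180) - 2*87/9 = -45/2 - 1*58/3 = -45/2 - 58/3 = -251/6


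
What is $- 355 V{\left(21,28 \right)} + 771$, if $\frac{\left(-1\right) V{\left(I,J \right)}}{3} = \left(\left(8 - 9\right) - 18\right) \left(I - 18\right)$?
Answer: $-59934$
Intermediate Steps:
$V{\left(I,J \right)} = -1026 + 57 I$ ($V{\left(I,J \right)} = - 3 \left(\left(8 - 9\right) - 18\right) \left(I - 18\right) = - 3 \left(-1 - 18\right) \left(-18 + I\right) = - 3 \left(- 19 \left(-18 + I\right)\right) = - 3 \left(342 - 19 I\right) = -1026 + 57 I$)
$- 355 V{\left(21,28 \right)} + 771 = - 355 \left(-1026 + 57 \cdot 21\right) + 771 = - 355 \left(-1026 + 1197\right) + 771 = \left(-355\right) 171 + 771 = -60705 + 771 = -59934$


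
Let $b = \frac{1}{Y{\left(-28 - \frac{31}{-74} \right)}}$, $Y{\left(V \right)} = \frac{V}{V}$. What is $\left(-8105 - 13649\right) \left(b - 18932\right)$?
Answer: $411824974$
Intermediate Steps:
$Y{\left(V \right)} = 1$
$b = 1$ ($b = 1^{-1} = 1$)
$\left(-8105 - 13649\right) \left(b - 18932\right) = \left(-8105 - 13649\right) \left(1 - 18932\right) = \left(-21754\right) \left(-18931\right) = 411824974$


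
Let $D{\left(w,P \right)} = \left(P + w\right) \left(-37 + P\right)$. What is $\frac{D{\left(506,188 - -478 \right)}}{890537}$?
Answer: $\frac{737188}{890537} \approx 0.8278$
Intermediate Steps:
$D{\left(w,P \right)} = \left(-37 + P\right) \left(P + w\right)$
$\frac{D{\left(506,188 - -478 \right)}}{890537} = \frac{\left(188 - -478\right)^{2} - 37 \left(188 - -478\right) - 18722 + \left(188 - -478\right) 506}{890537} = \left(\left(188 + 478\right)^{2} - 37 \left(188 + 478\right) - 18722 + \left(188 + 478\right) 506\right) \frac{1}{890537} = \left(666^{2} - 24642 - 18722 + 666 \cdot 506\right) \frac{1}{890537} = \left(443556 - 24642 - 18722 + 336996\right) \frac{1}{890537} = 737188 \cdot \frac{1}{890537} = \frac{737188}{890537}$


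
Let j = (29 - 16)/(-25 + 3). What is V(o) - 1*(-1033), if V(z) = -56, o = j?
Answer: 977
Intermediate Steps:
j = -13/22 (j = 13/(-22) = 13*(-1/22) = -13/22 ≈ -0.59091)
o = -13/22 ≈ -0.59091
V(o) - 1*(-1033) = -56 - 1*(-1033) = -56 + 1033 = 977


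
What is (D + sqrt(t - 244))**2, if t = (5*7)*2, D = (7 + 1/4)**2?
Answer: 662737/256 + 841*I*sqrt(174)/8 ≈ 2588.8 + 1386.7*I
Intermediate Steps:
D = 841/16 (D = (7 + 1/4)**2 = (29/4)**2 = 841/16 ≈ 52.563)
t = 70 (t = 35*2 = 70)
(D + sqrt(t - 244))**2 = (841/16 + sqrt(70 - 244))**2 = (841/16 + sqrt(-174))**2 = (841/16 + I*sqrt(174))**2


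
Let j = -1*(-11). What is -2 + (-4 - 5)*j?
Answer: -101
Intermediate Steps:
j = 11
-2 + (-4 - 5)*j = -2 + (-4 - 5)*11 = -2 - 9*11 = -2 - 99 = -101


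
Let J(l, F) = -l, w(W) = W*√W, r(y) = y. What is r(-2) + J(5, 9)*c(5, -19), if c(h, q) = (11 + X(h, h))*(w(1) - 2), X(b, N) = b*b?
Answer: 178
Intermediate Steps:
w(W) = W^(3/2)
X(b, N) = b²
c(h, q) = -11 - h² (c(h, q) = (11 + h²)*(1^(3/2) - 2) = (11 + h²)*(1 - 2) = (11 + h²)*(-1) = -11 - h²)
r(-2) + J(5, 9)*c(5, -19) = -2 + (-1*5)*(-11 - 1*5²) = -2 - 5*(-11 - 1*25) = -2 - 5*(-11 - 25) = -2 - 5*(-36) = -2 + 180 = 178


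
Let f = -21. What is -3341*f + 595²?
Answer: 424186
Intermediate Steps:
-3341*f + 595² = -3341*(-21) + 595² = 70161 + 354025 = 424186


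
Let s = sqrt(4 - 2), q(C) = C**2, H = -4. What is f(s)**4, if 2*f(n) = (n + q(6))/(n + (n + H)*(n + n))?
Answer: 2339722433/45212176 + 98614752*sqrt(2)/2825761 ≈ 101.10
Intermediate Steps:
s = sqrt(2) ≈ 1.4142
f(n) = (36 + n)/(2*(n + 2*n*(-4 + n))) (f(n) = ((n + 6**2)/(n + (n - 4)*(n + n)))/2 = ((n + 36)/(n + (-4 + n)*(2*n)))/2 = ((36 + n)/(n + 2*n*(-4 + n)))/2 = (36 + n)/(2*(n + 2*n*(-4 + n))))
f(s)**4 = ((36 + sqrt(2))/(2*(sqrt(2))*(-7 + 2*sqrt(2))))**4 = ((sqrt(2)/2)*(36 + sqrt(2))/(2*(-7 + 2*sqrt(2))))**4 = (sqrt(2)*(36 + sqrt(2))/(4*(-7 + 2*sqrt(2))))**4 = (36 + sqrt(2))**4/(64*(-7 + 2*sqrt(2))**4)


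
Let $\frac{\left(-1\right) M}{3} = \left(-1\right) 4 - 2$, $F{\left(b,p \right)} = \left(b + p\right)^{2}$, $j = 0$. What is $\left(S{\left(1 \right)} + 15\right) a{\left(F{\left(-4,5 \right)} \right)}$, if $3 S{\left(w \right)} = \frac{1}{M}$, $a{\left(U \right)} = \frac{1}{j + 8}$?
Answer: $\frac{811}{432} \approx 1.8773$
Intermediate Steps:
$M = 18$ ($M = - 3 \left(\left(-1\right) 4 - 2\right) = - 3 \left(-4 - 2\right) = \left(-3\right) \left(-6\right) = 18$)
$a{\left(U \right)} = \frac{1}{8}$ ($a{\left(U \right)} = \frac{1}{0 + 8} = \frac{1}{8}$)
$S{\left(w \right)} = \frac{1}{54}$ ($S{\left(w \right)} = \frac{1}{3 \cdot 18} = \frac{1}{3} \cdot \frac{1}{18} = \frac{1}{54}$)
$\left(S{\left(1 \right)} + 15\right) a{\left(F{\left(-4,5 \right)} \right)} = \left(\frac{1}{54} + 15\right) \frac{1}{8} = \frac{811}{54} \cdot \frac{1}{8} = \frac{811}{432}$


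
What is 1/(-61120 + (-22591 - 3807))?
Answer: -1/87518 ≈ -1.1426e-5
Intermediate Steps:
1/(-61120 + (-22591 - 3807)) = 1/(-61120 - 26398) = 1/(-87518) = -1/87518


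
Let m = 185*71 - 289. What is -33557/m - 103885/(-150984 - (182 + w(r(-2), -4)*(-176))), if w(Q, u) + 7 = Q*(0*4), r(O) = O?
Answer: -944878244/489426177 ≈ -1.9306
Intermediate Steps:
m = 12846 (m = 13135 - 289 = 12846)
w(Q, u) = -7 (w(Q, u) = -7 + Q*(0*4) = -7 + Q*0 = -7 + 0 = -7)
-33557/m - 103885/(-150984 - (182 + w(r(-2), -4)*(-176))) = -33557/12846 - 103885/(-150984 - (182 - 7*(-176))) = -33557*1/12846 - 103885/(-150984 - (182 + 1232)) = -33557/12846 - 103885/(-150984 - 1*1414) = -33557/12846 - 103885/(-150984 - 1414) = -33557/12846 - 103885/(-152398) = -33557/12846 - 103885*(-1/152398) = -33557/12846 + 103885/152398 = -944878244/489426177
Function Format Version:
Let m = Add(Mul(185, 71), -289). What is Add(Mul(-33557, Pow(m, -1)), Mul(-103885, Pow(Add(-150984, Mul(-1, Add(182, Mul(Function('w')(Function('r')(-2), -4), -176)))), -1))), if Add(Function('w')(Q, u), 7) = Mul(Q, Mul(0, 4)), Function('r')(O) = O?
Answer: Rational(-944878244, 489426177) ≈ -1.9306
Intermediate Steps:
m = 12846 (m = Add(13135, -289) = 12846)
Function('w')(Q, u) = -7 (Function('w')(Q, u) = Add(-7, Mul(Q, Mul(0, 4))) = Add(-7, Mul(Q, 0)) = Add(-7, 0) = -7)
Add(Mul(-33557, Pow(m, -1)), Mul(-103885, Pow(Add(-150984, Mul(-1, Add(182, Mul(Function('w')(Function('r')(-2), -4), -176)))), -1))) = Add(Mul(-33557, Pow(12846, -1)), Mul(-103885, Pow(Add(-150984, Mul(-1, Add(182, Mul(-7, -176)))), -1))) = Add(Mul(-33557, Rational(1, 12846)), Mul(-103885, Pow(Add(-150984, Mul(-1, Add(182, 1232))), -1))) = Add(Rational(-33557, 12846), Mul(-103885, Pow(Add(-150984, Mul(-1, 1414)), -1))) = Add(Rational(-33557, 12846), Mul(-103885, Pow(Add(-150984, -1414), -1))) = Add(Rational(-33557, 12846), Mul(-103885, Pow(-152398, -1))) = Add(Rational(-33557, 12846), Mul(-103885, Rational(-1, 152398))) = Add(Rational(-33557, 12846), Rational(103885, 152398)) = Rational(-944878244, 489426177)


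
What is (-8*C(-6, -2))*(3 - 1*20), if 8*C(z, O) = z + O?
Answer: -136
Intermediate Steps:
C(z, O) = O/8 + z/8 (C(z, O) = (z + O)/8 = (O + z)/8 = O/8 + z/8)
(-8*C(-6, -2))*(3 - 1*20) = (-8*((⅛)*(-2) + (⅛)*(-6)))*(3 - 1*20) = (-8*(-¼ - ¾))*(3 - 20) = -8*(-1)*(-17) = 8*(-17) = -136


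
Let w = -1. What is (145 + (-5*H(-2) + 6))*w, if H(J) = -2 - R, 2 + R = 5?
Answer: -176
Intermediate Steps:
R = 3 (R = -2 + 5 = 3)
H(J) = -5 (H(J) = -2 - 1*3 = -2 - 3 = -5)
(145 + (-5*H(-2) + 6))*w = (145 + (-5*(-5) + 6))*(-1) = (145 + (25 + 6))*(-1) = (145 + 31)*(-1) = 176*(-1) = -176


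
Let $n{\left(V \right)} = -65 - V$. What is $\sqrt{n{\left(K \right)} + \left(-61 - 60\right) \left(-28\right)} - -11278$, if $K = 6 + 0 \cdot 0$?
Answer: $11278 + \sqrt{3317} \approx 11336.0$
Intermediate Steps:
$K = 6$ ($K = 6 + 0 = 6$)
$\sqrt{n{\left(K \right)} + \left(-61 - 60\right) \left(-28\right)} - -11278 = \sqrt{\left(-65 - 6\right) + \left(-61 - 60\right) \left(-28\right)} - -11278 = \sqrt{\left(-65 - 6\right) - -3388} + 11278 = \sqrt{-71 + 3388} + 11278 = \sqrt{3317} + 11278 = 11278 + \sqrt{3317}$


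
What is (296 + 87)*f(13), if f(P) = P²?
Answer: 64727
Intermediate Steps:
(296 + 87)*f(13) = (296 + 87)*13² = 383*169 = 64727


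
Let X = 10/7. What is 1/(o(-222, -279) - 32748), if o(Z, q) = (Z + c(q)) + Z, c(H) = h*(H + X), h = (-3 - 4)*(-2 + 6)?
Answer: -1/25420 ≈ -3.9339e-5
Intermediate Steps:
X = 10/7 (X = 10*(1/7) = 10/7 ≈ 1.4286)
h = -28 (h = -7*4 = -28)
c(H) = -40 - 28*H (c(H) = -28*(H + 10/7) = -28*(10/7 + H) = -40 - 28*H)
o(Z, q) = -40 - 28*q + 2*Z (o(Z, q) = (Z + (-40 - 28*q)) + Z = (-40 + Z - 28*q) + Z = -40 - 28*q + 2*Z)
1/(o(-222, -279) - 32748) = 1/((-40 - 28*(-279) + 2*(-222)) - 32748) = 1/((-40 + 7812 - 444) - 32748) = 1/(7328 - 32748) = 1/(-25420) = -1/25420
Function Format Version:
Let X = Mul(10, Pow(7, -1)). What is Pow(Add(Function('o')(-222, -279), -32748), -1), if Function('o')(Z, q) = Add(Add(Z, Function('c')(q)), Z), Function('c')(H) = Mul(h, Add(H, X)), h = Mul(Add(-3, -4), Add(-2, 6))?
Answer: Rational(-1, 25420) ≈ -3.9339e-5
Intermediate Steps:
X = Rational(10, 7) (X = Mul(10, Rational(1, 7)) = Rational(10, 7) ≈ 1.4286)
h = -28 (h = Mul(-7, 4) = -28)
Function('c')(H) = Add(-40, Mul(-28, H)) (Function('c')(H) = Mul(-28, Add(H, Rational(10, 7))) = Mul(-28, Add(Rational(10, 7), H)) = Add(-40, Mul(-28, H)))
Function('o')(Z, q) = Add(-40, Mul(-28, q), Mul(2, Z)) (Function('o')(Z, q) = Add(Add(Z, Add(-40, Mul(-28, q))), Z) = Add(Add(-40, Z, Mul(-28, q)), Z) = Add(-40, Mul(-28, q), Mul(2, Z)))
Pow(Add(Function('o')(-222, -279), -32748), -1) = Pow(Add(Add(-40, Mul(-28, -279), Mul(2, -222)), -32748), -1) = Pow(Add(Add(-40, 7812, -444), -32748), -1) = Pow(Add(7328, -32748), -1) = Pow(-25420, -1) = Rational(-1, 25420)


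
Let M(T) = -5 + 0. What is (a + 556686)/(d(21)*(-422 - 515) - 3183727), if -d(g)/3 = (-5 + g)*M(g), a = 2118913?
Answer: -2675599/3408607 ≈ -0.78495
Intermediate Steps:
M(T) = -5
d(g) = -75 + 15*g (d(g) = -3*(-5 + g)*(-5) = -3*(25 - 5*g) = -75 + 15*g)
(a + 556686)/(d(21)*(-422 - 515) - 3183727) = (2118913 + 556686)/((-75 + 15*21)*(-422 - 515) - 3183727) = 2675599/((-75 + 315)*(-937) - 3183727) = 2675599/(240*(-937) - 3183727) = 2675599/(-224880 - 3183727) = 2675599/(-3408607) = 2675599*(-1/3408607) = -2675599/3408607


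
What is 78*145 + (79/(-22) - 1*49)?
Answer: 247663/22 ≈ 11257.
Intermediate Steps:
78*145 + (79/(-22) - 1*49) = 11310 + (79*(-1/22) - 49) = 11310 + (-79/22 - 49) = 11310 - 1157/22 = 247663/22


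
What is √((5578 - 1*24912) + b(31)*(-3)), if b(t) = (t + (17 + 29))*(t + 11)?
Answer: 2*I*√7259 ≈ 170.4*I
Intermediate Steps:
b(t) = (11 + t)*(46 + t) (b(t) = (t + 46)*(11 + t) = (46 + t)*(11 + t) = (11 + t)*(46 + t))
√((5578 - 1*24912) + b(31)*(-3)) = √((5578 - 1*24912) + (506 + 31² + 57*31)*(-3)) = √((5578 - 24912) + (506 + 961 + 1767)*(-3)) = √(-19334 + 3234*(-3)) = √(-19334 - 9702) = √(-29036) = 2*I*√7259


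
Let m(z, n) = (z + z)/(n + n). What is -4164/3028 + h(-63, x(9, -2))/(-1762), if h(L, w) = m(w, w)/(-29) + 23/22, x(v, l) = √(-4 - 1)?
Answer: -1170734661/850986092 ≈ -1.3757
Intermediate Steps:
m(z, n) = z/n (m(z, n) = (2*z)/((2*n)) = (2*z)*(1/(2*n)) = z/n)
x(v, l) = I*√5 (x(v, l) = √(-5) = I*√5)
h(L, w) = 645/638 (h(L, w) = (w/w)/(-29) + 23/22 = 1*(-1/29) + 23*(1/22) = -1/29 + 23/22 = 645/638)
-4164/3028 + h(-63, x(9, -2))/(-1762) = -4164/3028 + (645/638)/(-1762) = -4164*1/3028 + (645/638)*(-1/1762) = -1041/757 - 645/1124156 = -1170734661/850986092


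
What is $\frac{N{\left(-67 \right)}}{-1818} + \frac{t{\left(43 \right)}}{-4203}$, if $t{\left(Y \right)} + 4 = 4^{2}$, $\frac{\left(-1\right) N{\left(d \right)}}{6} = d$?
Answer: $- \frac{31693}{141501} \approx -0.22398$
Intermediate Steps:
$N{\left(d \right)} = - 6 d$
$t{\left(Y \right)} = 12$ ($t{\left(Y \right)} = -4 + 4^{2} = -4 + 16 = 12$)
$\frac{N{\left(-67 \right)}}{-1818} + \frac{t{\left(43 \right)}}{-4203} = \frac{\left(-6\right) \left(-67\right)}{-1818} + \frac{12}{-4203} = 402 \left(- \frac{1}{1818}\right) + 12 \left(- \frac{1}{4203}\right) = - \frac{67}{303} - \frac{4}{1401} = - \frac{31693}{141501}$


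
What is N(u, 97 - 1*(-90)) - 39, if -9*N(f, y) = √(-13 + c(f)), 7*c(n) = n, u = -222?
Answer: -39 - I*√2191/63 ≈ -39.0 - 0.74299*I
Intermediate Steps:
c(n) = n/7
N(f, y) = -√(-13 + f/7)/9
N(u, 97 - 1*(-90)) - 39 = -√(-637 + 7*(-222))/63 - 39 = -√(-637 - 1554)/63 - 39 = -I*√2191/63 - 39 = -39 - I*√2191/63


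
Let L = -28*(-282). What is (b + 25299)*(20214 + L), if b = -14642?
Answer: 299568270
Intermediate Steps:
L = 7896
(b + 25299)*(20214 + L) = (-14642 + 25299)*(20214 + 7896) = 10657*28110 = 299568270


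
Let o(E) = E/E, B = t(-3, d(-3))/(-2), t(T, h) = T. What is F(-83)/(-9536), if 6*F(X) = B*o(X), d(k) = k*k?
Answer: -1/38144 ≈ -2.6216e-5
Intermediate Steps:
d(k) = k²
B = 3/2 (B = -3/(-2) = -3*(-½) = 3/2 ≈ 1.5000)
o(E) = 1
F(X) = ¼ (F(X) = ((3/2)*1)/6 = (⅙)*(3/2) = ¼)
F(-83)/(-9536) = (¼)/(-9536) = (¼)*(-1/9536) = -1/38144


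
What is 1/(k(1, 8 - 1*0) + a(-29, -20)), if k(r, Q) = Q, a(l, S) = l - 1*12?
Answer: -1/33 ≈ -0.030303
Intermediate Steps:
a(l, S) = -12 + l (a(l, S) = l - 12 = -12 + l)
1/(k(1, 8 - 1*0) + a(-29, -20)) = 1/((8 - 1*0) + (-12 - 29)) = 1/((8 + 0) - 41) = 1/(8 - 41) = 1/(-33) = -1/33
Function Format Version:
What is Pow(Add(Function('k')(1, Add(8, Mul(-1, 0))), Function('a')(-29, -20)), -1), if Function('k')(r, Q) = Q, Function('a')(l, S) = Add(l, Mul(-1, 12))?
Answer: Rational(-1, 33) ≈ -0.030303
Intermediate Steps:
Function('a')(l, S) = Add(-12, l) (Function('a')(l, S) = Add(l, -12) = Add(-12, l))
Pow(Add(Function('k')(1, Add(8, Mul(-1, 0))), Function('a')(-29, -20)), -1) = Pow(Add(Add(8, Mul(-1, 0)), Add(-12, -29)), -1) = Pow(Add(Add(8, 0), -41), -1) = Pow(Add(8, -41), -1) = Pow(-33, -1) = Rational(-1, 33)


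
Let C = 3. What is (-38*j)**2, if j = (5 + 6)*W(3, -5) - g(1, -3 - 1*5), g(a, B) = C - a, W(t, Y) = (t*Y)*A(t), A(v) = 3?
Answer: 356680996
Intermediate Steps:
W(t, Y) = 3*Y*t (W(t, Y) = (t*Y)*3 = (Y*t)*3 = 3*Y*t)
g(a, B) = 3 - a
j = -497 (j = (5 + 6)*(3*(-5)*3) - (3 - 1*1) = 11*(-45) - (3 - 1) = -495 - 1*2 = -495 - 2 = -497)
(-38*j)**2 = (-38*(-497))**2 = 18886**2 = 356680996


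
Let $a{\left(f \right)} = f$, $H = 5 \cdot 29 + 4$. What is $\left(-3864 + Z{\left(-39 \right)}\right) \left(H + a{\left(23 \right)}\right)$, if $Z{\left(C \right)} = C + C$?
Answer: $-678024$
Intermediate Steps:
$H = 149$ ($H = 145 + 4 = 149$)
$Z{\left(C \right)} = 2 C$
$\left(-3864 + Z{\left(-39 \right)}\right) \left(H + a{\left(23 \right)}\right) = \left(-3864 + 2 \left(-39\right)\right) \left(149 + 23\right) = \left(-3864 - 78\right) 172 = \left(-3942\right) 172 = -678024$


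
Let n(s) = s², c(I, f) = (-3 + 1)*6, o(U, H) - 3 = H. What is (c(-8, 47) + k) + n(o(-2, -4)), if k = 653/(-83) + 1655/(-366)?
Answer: -710521/30378 ≈ -23.389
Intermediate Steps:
o(U, H) = 3 + H
c(I, f) = -12 (c(I, f) = -2*6 = -12)
k = -376363/30378 (k = 653*(-1/83) + 1655*(-1/366) = -653/83 - 1655/366 = -376363/30378 ≈ -12.389)
(c(-8, 47) + k) + n(o(-2, -4)) = (-12 - 376363/30378) + (3 - 4)² = -740899/30378 + (-1)² = -740899/30378 + 1 = -710521/30378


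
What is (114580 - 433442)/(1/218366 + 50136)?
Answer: -69628619492/10947997777 ≈ -6.3599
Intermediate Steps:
(114580 - 433442)/(1/218366 + 50136) = -318862/(1/218366 + 50136) = -318862/10947997777/218366 = -318862*218366/10947997777 = -69628619492/10947997777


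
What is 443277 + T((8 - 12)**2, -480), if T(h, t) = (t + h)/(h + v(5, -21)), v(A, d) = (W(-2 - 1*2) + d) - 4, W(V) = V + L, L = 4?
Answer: 3989957/9 ≈ 4.4333e+5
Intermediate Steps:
W(V) = 4 + V (W(V) = V + 4 = 4 + V)
v(A, d) = -4 + d (v(A, d) = ((4 + (-2 - 1*2)) + d) - 4 = ((4 + (-2 - 2)) + d) - 4 = ((4 - 4) + d) - 4 = (0 + d) - 4 = d - 4 = -4 + d)
T(h, t) = (h + t)/(-25 + h) (T(h, t) = (t + h)/(h + (-4 - 21)) = (h + t)/(h - 25) = (h + t)/(-25 + h))
443277 + T((8 - 12)**2, -480) = 443277 + ((8 - 12)**2 - 480)/(-25 + (8 - 12)**2) = 443277 + ((-4)**2 - 480)/(-25 + (-4)**2) = 443277 + (16 - 480)/(-25 + 16) = 443277 - 464/(-9) = 443277 - 1/9*(-464) = 443277 + 464/9 = 3989957/9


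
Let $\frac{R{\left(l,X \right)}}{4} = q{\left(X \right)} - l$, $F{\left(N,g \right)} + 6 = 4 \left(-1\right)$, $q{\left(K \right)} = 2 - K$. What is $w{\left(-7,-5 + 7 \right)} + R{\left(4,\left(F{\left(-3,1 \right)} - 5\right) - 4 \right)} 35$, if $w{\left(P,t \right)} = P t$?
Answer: $2366$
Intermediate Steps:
$F{\left(N,g \right)} = -10$ ($F{\left(N,g \right)} = -6 + 4 \left(-1\right) = -6 - 4 = -10$)
$R{\left(l,X \right)} = 8 - 4 X - 4 l$ ($R{\left(l,X \right)} = 4 \left(\left(2 - X\right) - l\right) = 4 \left(2 - X - l\right) = 8 - 4 X - 4 l$)
$w{\left(-7,-5 + 7 \right)} + R{\left(4,\left(F{\left(-3,1 \right)} - 5\right) - 4 \right)} 35 = - 7 \left(-5 + 7\right) + \left(8 - 4 \left(\left(-10 - 5\right) - 4\right) - 16\right) 35 = \left(-7\right) 2 + \left(8 - 4 \left(-15 - 4\right) - 16\right) 35 = -14 + \left(8 - -76 - 16\right) 35 = -14 + \left(8 + 76 - 16\right) 35 = -14 + 68 \cdot 35 = -14 + 2380 = 2366$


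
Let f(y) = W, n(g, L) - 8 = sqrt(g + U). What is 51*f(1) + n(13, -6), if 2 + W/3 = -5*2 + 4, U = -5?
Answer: -1216 + 2*sqrt(2) ≈ -1213.2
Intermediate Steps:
n(g, L) = 8 + sqrt(-5 + g) (n(g, L) = 8 + sqrt(g - 5) = 8 + sqrt(-5 + g))
W = -24 (W = -6 + 3*(-5*2 + 4) = -6 + 3*(-10 + 4) = -6 + 3*(-6) = -6 - 18 = -24)
f(y) = -24
51*f(1) + n(13, -6) = 51*(-24) + (8 + sqrt(-5 + 13)) = -1224 + (8 + sqrt(8)) = -1224 + (8 + 2*sqrt(2)) = -1216 + 2*sqrt(2)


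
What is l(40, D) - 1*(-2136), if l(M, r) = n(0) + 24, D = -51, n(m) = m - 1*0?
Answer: 2160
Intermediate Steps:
n(m) = m (n(m) = m + 0 = m)
l(M, r) = 24 (l(M, r) = 0 + 24 = 24)
l(40, D) - 1*(-2136) = 24 - 1*(-2136) = 24 + 2136 = 2160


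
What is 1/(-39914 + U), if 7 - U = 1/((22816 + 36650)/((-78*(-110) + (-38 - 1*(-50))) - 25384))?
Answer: -29733/1186546435 ≈ -2.5058e-5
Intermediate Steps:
U = 216527/29733 (U = 7 - 1/((22816 + 36650)/((-78*(-110) + (-38 - 1*(-50))) - 25384)) = 7 - 1/(59466/((8580 + (-38 + 50)) - 25384)) = 7 - 1/(59466/((8580 + 12) - 25384)) = 7 - 1/(59466/(8592 - 25384)) = 7 - 1/(59466/(-16792)) = 7 - 1/(59466*(-1/16792)) = 7 - 1/(-29733/8396) = 7 - 1*(-8396/29733) = 7 + 8396/29733 = 216527/29733 ≈ 7.2824)
1/(-39914 + U) = 1/(-39914 + 216527/29733) = 1/(-1186546435/29733) = -29733/1186546435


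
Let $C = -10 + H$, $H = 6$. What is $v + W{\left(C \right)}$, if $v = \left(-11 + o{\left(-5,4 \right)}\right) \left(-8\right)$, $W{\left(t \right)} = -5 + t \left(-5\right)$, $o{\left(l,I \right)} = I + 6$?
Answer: $23$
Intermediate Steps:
$o{\left(l,I \right)} = 6 + I$
$C = -4$ ($C = -10 + 6 = -4$)
$W{\left(t \right)} = -5 - 5 t$
$v = 8$ ($v = \left(-11 + \left(6 + 4\right)\right) \left(-8\right) = \left(-11 + 10\right) \left(-8\right) = \left(-1\right) \left(-8\right) = 8$)
$v + W{\left(C \right)} = 8 - -15 = 8 + \left(-5 + 20\right) = 8 + 15 = 23$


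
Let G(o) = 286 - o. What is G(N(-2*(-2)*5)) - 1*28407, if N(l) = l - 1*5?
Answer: -28136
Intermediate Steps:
N(l) = -5 + l (N(l) = l - 5 = -5 + l)
G(N(-2*(-2)*5)) - 1*28407 = (286 - (-5 - 2*(-2)*5)) - 1*28407 = (286 - (-5 + 4*5)) - 28407 = (286 - (-5 + 20)) - 28407 = (286 - 1*15) - 28407 = (286 - 15) - 28407 = 271 - 28407 = -28136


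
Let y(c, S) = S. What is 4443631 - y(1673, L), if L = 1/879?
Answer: 3905951648/879 ≈ 4.4436e+6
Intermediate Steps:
L = 1/879 ≈ 0.0011377
4443631 - y(1673, L) = 4443631 - 1*1/879 = 4443631 - 1/879 = 3905951648/879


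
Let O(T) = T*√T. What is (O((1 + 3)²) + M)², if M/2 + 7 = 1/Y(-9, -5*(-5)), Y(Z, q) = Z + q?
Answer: 160801/64 ≈ 2512.5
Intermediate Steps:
O(T) = T^(3/2)
M = -111/8 (M = -14 + 2/(-9 - 5*(-5)) = -14 + 2/(-9 + 25) = -14 + 2/16 = -14 + 2*(1/16) = -14 + ⅛ = -111/8 ≈ -13.875)
(O((1 + 3)²) + M)² = (((1 + 3)²)^(3/2) - 111/8)² = ((4²)^(3/2) - 111/8)² = (16^(3/2) - 111/8)² = (64 - 111/8)² = (401/8)² = 160801/64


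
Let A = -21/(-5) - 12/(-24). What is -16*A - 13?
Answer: -441/5 ≈ -88.200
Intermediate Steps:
A = 47/10 (A = -21*(-⅕) - 12*(-1/24) = 21/5 + ½ = 47/10 ≈ 4.7000)
-16*A - 13 = -16*47/10 - 13 = -376/5 - 13 = -441/5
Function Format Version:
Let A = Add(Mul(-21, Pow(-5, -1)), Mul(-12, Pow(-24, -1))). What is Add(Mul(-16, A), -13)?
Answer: Rational(-441, 5) ≈ -88.200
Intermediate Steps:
A = Rational(47, 10) (A = Add(Mul(-21, Rational(-1, 5)), Mul(-12, Rational(-1, 24))) = Add(Rational(21, 5), Rational(1, 2)) = Rational(47, 10) ≈ 4.7000)
Add(Mul(-16, A), -13) = Add(Mul(-16, Rational(47, 10)), -13) = Add(Rational(-376, 5), -13) = Rational(-441, 5)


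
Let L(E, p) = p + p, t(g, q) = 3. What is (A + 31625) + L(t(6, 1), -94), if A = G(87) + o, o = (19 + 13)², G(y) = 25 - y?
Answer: 32399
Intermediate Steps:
o = 1024 (o = 32² = 1024)
A = 962 (A = (25 - 1*87) + 1024 = (25 - 87) + 1024 = -62 + 1024 = 962)
L(E, p) = 2*p
(A + 31625) + L(t(6, 1), -94) = (962 + 31625) + 2*(-94) = 32587 - 188 = 32399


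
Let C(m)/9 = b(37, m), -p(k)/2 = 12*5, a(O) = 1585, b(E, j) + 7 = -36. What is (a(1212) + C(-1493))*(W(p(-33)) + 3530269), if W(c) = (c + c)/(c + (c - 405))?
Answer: 181858296434/43 ≈ 4.2293e+9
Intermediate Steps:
b(E, j) = -43 (b(E, j) = -7 - 36 = -43)
p(k) = -120 (p(k) = -24*5 = -2*60 = -120)
C(m) = -387 (C(m) = 9*(-43) = -387)
W(c) = 2*c/(-405 + 2*c) (W(c) = (2*c)/(c + (-405 + c)) = (2*c)/(-405 + 2*c) = 2*c/(-405 + 2*c))
(a(1212) + C(-1493))*(W(p(-33)) + 3530269) = (1585 - 387)*(2*(-120)/(-405 + 2*(-120)) + 3530269) = 1198*(2*(-120)/(-405 - 240) + 3530269) = 1198*(2*(-120)/(-645) + 3530269) = 1198*(2*(-120)*(-1/645) + 3530269) = 1198*(16/43 + 3530269) = 1198*(151801583/43) = 181858296434/43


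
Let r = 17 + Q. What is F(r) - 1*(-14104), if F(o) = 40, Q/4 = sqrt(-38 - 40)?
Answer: 14144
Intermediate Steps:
Q = 4*I*sqrt(78) (Q = 4*sqrt(-38 - 40) = 4*sqrt(-78) = 4*(I*sqrt(78)) = 4*I*sqrt(78) ≈ 35.327*I)
r = 17 + 4*I*sqrt(78) ≈ 17.0 + 35.327*I
F(r) - 1*(-14104) = 40 - 1*(-14104) = 40 + 14104 = 14144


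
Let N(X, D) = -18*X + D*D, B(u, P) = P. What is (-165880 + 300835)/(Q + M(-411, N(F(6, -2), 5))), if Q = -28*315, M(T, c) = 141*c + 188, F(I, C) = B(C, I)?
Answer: -26991/4067 ≈ -6.6366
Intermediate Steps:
F(I, C) = I
N(X, D) = D² - 18*X (N(X, D) = -18*X + D² = D² - 18*X)
M(T, c) = 188 + 141*c
Q = -8820
(-165880 + 300835)/(Q + M(-411, N(F(6, -2), 5))) = (-165880 + 300835)/(-8820 + (188 + 141*(5² - 18*6))) = 134955/(-8820 + (188 + 141*(25 - 108))) = 134955/(-8820 + (188 + 141*(-83))) = 134955/(-8820 + (188 - 11703)) = 134955/(-8820 - 11515) = 134955/(-20335) = 134955*(-1/20335) = -26991/4067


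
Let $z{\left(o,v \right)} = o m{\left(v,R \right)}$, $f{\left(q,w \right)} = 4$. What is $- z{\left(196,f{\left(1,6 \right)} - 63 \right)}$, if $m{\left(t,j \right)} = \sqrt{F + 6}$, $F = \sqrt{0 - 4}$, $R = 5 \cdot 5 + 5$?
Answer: $- 196 \sqrt{6 + 2 i} \approx -486.55 - 78.956 i$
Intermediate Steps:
$R = 30$ ($R = 25 + 5 = 30$)
$F = 2 i$ ($F = \sqrt{-4} = 2 i \approx 2.0 i$)
$m{\left(t,j \right)} = \sqrt{6 + 2 i}$ ($m{\left(t,j \right)} = \sqrt{2 i + 6} = \sqrt{6 + 2 i}$)
$z{\left(o,v \right)} = o \sqrt{6 + 2 i}$
$- z{\left(196,f{\left(1,6 \right)} - 63 \right)} = - 196 \sqrt{6 + 2 i}$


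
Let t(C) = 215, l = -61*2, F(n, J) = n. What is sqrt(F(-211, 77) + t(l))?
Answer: 2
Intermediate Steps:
l = -122
sqrt(F(-211, 77) + t(l)) = sqrt(-211 + 215) = sqrt(4) = 2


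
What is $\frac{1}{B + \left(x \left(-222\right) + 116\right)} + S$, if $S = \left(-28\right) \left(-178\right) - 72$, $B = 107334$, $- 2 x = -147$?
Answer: $\frac{447645297}{91133} \approx 4912.0$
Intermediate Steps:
$x = \frac{147}{2}$ ($x = \left(- \frac{1}{2}\right) \left(-147\right) = \frac{147}{2} \approx 73.5$)
$S = 4912$ ($S = 4984 - 72 = 4912$)
$\frac{1}{B + \left(x \left(-222\right) + 116\right)} + S = \frac{1}{107334 + \left(\frac{147}{2} \left(-222\right) + 116\right)} + 4912 = \frac{1}{107334 + \left(-16317 + 116\right)} + 4912 = \frac{1}{107334 - 16201} + 4912 = \frac{1}{91133} + 4912 = \frac{447645297}{91133}$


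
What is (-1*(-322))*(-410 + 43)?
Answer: -118174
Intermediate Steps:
(-1*(-322))*(-410 + 43) = 322*(-367) = -118174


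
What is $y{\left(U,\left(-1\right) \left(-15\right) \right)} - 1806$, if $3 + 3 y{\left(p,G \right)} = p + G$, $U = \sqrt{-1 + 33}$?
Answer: $-1802 + \frac{4 \sqrt{2}}{3} \approx -1800.1$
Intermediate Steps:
$U = 4 \sqrt{2}$ ($U = \sqrt{32} = 4 \sqrt{2} \approx 5.6569$)
$y{\left(p,G \right)} = -1 + \frac{G}{3} + \frac{p}{3}$ ($y{\left(p,G \right)} = -1 + \frac{p + G}{3} = -1 + \frac{G + p}{3} = -1 + \left(\frac{G}{3} + \frac{p}{3}\right) = -1 + \frac{G}{3} + \frac{p}{3}$)
$y{\left(U,\left(-1\right) \left(-15\right) \right)} - 1806 = \left(-1 + \frac{\left(-1\right) \left(-15\right)}{3} + \frac{4 \sqrt{2}}{3}\right) - 1806 = \left(-1 + \frac{1}{3} \cdot 15 + \frac{4 \sqrt{2}}{3}\right) - 1806 = \left(-1 + 5 + \frac{4 \sqrt{2}}{3}\right) - 1806 = \left(4 + \frac{4 \sqrt{2}}{3}\right) - 1806 = -1802 + \frac{4 \sqrt{2}}{3}$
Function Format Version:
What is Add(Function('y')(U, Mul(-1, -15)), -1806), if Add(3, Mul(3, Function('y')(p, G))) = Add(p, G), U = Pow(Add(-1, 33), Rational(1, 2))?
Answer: Add(-1802, Mul(Rational(4, 3), Pow(2, Rational(1, 2)))) ≈ -1800.1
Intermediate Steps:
U = Mul(4, Pow(2, Rational(1, 2))) (U = Pow(32, Rational(1, 2)) = Mul(4, Pow(2, Rational(1, 2))) ≈ 5.6569)
Function('y')(p, G) = Add(-1, Mul(Rational(1, 3), G), Mul(Rational(1, 3), p)) (Function('y')(p, G) = Add(-1, Mul(Rational(1, 3), Add(p, G))) = Add(-1, Mul(Rational(1, 3), Add(G, p))) = Add(-1, Add(Mul(Rational(1, 3), G), Mul(Rational(1, 3), p))) = Add(-1, Mul(Rational(1, 3), G), Mul(Rational(1, 3), p)))
Add(Function('y')(U, Mul(-1, -15)), -1806) = Add(Add(-1, Mul(Rational(1, 3), Mul(-1, -15)), Mul(Rational(1, 3), Mul(4, Pow(2, Rational(1, 2))))), -1806) = Add(Add(-1, Mul(Rational(1, 3), 15), Mul(Rational(4, 3), Pow(2, Rational(1, 2)))), -1806) = Add(Add(-1, 5, Mul(Rational(4, 3), Pow(2, Rational(1, 2)))), -1806) = Add(Add(4, Mul(Rational(4, 3), Pow(2, Rational(1, 2)))), -1806) = Add(-1802, Mul(Rational(4, 3), Pow(2, Rational(1, 2))))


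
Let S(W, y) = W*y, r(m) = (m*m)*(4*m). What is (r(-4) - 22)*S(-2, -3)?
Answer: -1668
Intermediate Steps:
r(m) = 4*m³ (r(m) = m²*(4*m) = 4*m³)
(r(-4) - 22)*S(-2, -3) = (4*(-4)³ - 22)*(-2*(-3)) = (4*(-64) - 22)*6 = (-256 - 22)*6 = -278*6 = -1668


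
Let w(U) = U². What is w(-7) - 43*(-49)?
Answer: 2156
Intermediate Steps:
w(-7) - 43*(-49) = (-7)² - 43*(-49) = 49 + 2107 = 2156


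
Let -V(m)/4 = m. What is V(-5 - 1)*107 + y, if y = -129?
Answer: 2439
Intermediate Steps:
V(m) = -4*m
V(-5 - 1)*107 + y = -4*(-5 - 1)*107 - 129 = -4*(-6)*107 - 129 = 24*107 - 129 = 2568 - 129 = 2439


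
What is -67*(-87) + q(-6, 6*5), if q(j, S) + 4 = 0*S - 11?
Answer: 5814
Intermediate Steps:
q(j, S) = -15 (q(j, S) = -4 + (0*S - 11) = -4 + (0 - 11) = -4 - 11 = -15)
-67*(-87) + q(-6, 6*5) = -67*(-87) - 15 = 5829 - 15 = 5814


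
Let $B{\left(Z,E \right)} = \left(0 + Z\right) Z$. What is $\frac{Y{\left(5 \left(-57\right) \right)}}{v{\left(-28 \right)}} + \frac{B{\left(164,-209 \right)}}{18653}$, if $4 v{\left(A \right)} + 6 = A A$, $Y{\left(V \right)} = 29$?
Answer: $\frac{11544418}{7256017} \approx 1.591$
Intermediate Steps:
$B{\left(Z,E \right)} = Z^{2}$ ($B{\left(Z,E \right)} = Z Z = Z^{2}$)
$v{\left(A \right)} = - \frac{3}{2} + \frac{A^{2}}{4}$ ($v{\left(A \right)} = - \frac{3}{2} + \frac{A A}{4} = - \frac{3}{2} + \frac{A^{2}}{4}$)
$\frac{Y{\left(5 \left(-57\right) \right)}}{v{\left(-28 \right)}} + \frac{B{\left(164,-209 \right)}}{18653} = \frac{29}{- \frac{3}{2} + \frac{\left(-28\right)^{2}}{4}} + \frac{164^{2}}{18653} = \frac{29}{- \frac{3}{2} + \frac{1}{4} \cdot 784} + 26896 \cdot \frac{1}{18653} = \frac{29}{- \frac{3}{2} + 196} + \frac{26896}{18653} = \frac{29}{\frac{389}{2}} + \frac{26896}{18653} = 29 \cdot \frac{2}{389} + \frac{26896}{18653} = \frac{58}{389} + \frac{26896}{18653} = \frac{11544418}{7256017}$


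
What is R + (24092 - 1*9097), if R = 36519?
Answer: 51514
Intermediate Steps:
R + (24092 - 1*9097) = 36519 + (24092 - 1*9097) = 36519 + (24092 - 9097) = 36519 + 14995 = 51514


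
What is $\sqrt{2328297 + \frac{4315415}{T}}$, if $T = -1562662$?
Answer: $\frac{\sqrt{5685490865581291738}}{1562662} \approx 1525.9$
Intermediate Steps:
$\sqrt{2328297 + \frac{4315415}{T}} = \sqrt{2328297 + \frac{4315415}{-1562662}} = \sqrt{2328297 + 4315415 \left(- \frac{1}{1562662}\right)} = \sqrt{2328297 - \frac{4315415}{1562662}} = \sqrt{\frac{3638336931199}{1562662}} = \frac{\sqrt{5685490865581291738}}{1562662}$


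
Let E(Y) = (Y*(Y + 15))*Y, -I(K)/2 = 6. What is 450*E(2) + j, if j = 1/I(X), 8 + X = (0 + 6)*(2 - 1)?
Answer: 367199/12 ≈ 30600.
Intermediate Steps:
X = -2 (X = -8 + (0 + 6)*(2 - 1) = -8 + 6*1 = -8 + 6 = -2)
I(K) = -12 (I(K) = -2*6 = -12)
E(Y) = Y²*(15 + Y) (E(Y) = (Y*(15 + Y))*Y = Y²*(15 + Y))
j = -1/12 (j = 1/(-12) = -1/12 ≈ -0.083333)
450*E(2) + j = 450*(2²*(15 + 2)) - 1/12 = 450*(4*17) - 1/12 = 450*68 - 1/12 = 30600 - 1/12 = 367199/12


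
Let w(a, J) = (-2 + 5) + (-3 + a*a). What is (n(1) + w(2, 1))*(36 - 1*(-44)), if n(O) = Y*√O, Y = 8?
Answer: 960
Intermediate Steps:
w(a, J) = a² (w(a, J) = 3 + (-3 + a²) = a²)
n(O) = 8*√O
(n(1) + w(2, 1))*(36 - 1*(-44)) = (8*√1 + 2²)*(36 - 1*(-44)) = (8*1 + 4)*(36 + 44) = (8 + 4)*80 = 12*80 = 960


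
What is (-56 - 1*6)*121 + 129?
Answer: -7373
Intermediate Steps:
(-56 - 1*6)*121 + 129 = (-56 - 6)*121 + 129 = -62*121 + 129 = -7502 + 129 = -7373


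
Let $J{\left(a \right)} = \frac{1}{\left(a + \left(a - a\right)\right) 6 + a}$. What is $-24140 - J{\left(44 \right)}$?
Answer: $- \frac{7435121}{308} \approx -24140.0$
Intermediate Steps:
$J{\left(a \right)} = \frac{1}{7 a}$ ($J{\left(a \right)} = \frac{1}{\left(a + 0\right) 6 + a} = \frac{1}{a 6 + a} = \frac{1}{6 a + a} = \frac{1}{7 a}$)
$-24140 - J{\left(44 \right)} = -24140 - \frac{1}{7 \cdot 44} = -24140 - \frac{1}{7} \cdot \frac{1}{44} = -24140 - \frac{1}{308} = - \frac{7435121}{308}$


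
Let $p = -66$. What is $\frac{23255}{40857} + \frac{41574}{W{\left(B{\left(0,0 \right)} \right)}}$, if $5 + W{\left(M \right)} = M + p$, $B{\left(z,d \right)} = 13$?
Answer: $- \frac{848620064}{1184853} \approx -716.22$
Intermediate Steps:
$W{\left(M \right)} = -71 + M$ ($W{\left(M \right)} = -5 + \left(M - 66\right) = -5 + \left(-66 + M\right) = -71 + M$)
$\frac{23255}{40857} + \frac{41574}{W{\left(B{\left(0,0 \right)} \right)}} = \frac{23255}{40857} + \frac{41574}{-71 + 13} = 23255 \cdot \frac{1}{40857} + \frac{41574}{-58} = \frac{23255}{40857} + 41574 \left(- \frac{1}{58}\right) = \frac{23255}{40857} - \frac{20787}{29} = - \frac{848620064}{1184853}$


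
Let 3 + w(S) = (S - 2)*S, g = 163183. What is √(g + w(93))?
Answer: √171643 ≈ 414.30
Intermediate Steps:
w(S) = -3 + S*(-2 + S) (w(S) = -3 + (S - 2)*S = -3 + (-2 + S)*S = -3 + S*(-2 + S))
√(g + w(93)) = √(163183 + (-3 + 93² - 2*93)) = √(163183 + (-3 + 8649 - 186)) = √(163183 + 8460) = √171643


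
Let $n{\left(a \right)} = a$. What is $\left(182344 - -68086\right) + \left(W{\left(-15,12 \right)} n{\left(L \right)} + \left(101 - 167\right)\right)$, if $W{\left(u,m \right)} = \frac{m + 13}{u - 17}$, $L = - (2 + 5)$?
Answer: $\frac{8011823}{32} \approx 2.5037 \cdot 10^{5}$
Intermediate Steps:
$L = -7$ ($L = \left(-1\right) 7 = -7$)
$W{\left(u,m \right)} = \frac{13 + m}{-17 + u}$
$\left(182344 - -68086\right) + \left(W{\left(-15,12 \right)} n{\left(L \right)} + \left(101 - 167\right)\right) = \left(182344 - -68086\right) + \left(\frac{13 + 12}{-17 - 15} \left(-7\right) + \left(101 - 167\right)\right) = \left(182344 + 68086\right) - \left(66 - \frac{1}{-32} \cdot 25 \left(-7\right)\right) = 250430 - \left(66 - \left(- \frac{1}{32}\right) 25 \left(-7\right)\right) = 250430 - \frac{1937}{32} = \frac{8011823}{32}$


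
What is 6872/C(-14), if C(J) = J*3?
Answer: -3436/21 ≈ -163.62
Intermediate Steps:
C(J) = 3*J
6872/C(-14) = 6872/((3*(-14))) = 6872/(-42) = 6872*(-1/42) = -3436/21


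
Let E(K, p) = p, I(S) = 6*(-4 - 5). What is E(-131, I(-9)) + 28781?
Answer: 28727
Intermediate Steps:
I(S) = -54 (I(S) = 6*(-9) = -54)
E(-131, I(-9)) + 28781 = -54 + 28781 = 28727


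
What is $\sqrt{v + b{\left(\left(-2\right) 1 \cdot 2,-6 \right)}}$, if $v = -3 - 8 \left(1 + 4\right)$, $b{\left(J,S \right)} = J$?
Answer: $i \sqrt{47} \approx 6.8557 i$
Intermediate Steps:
$v = -43$ ($v = -3 - 40 = -43$)
$\sqrt{v + b{\left(\left(-2\right) 1 \cdot 2,-6 \right)}} = \sqrt{-43 + \left(-2\right) 1 \cdot 2} = \sqrt{-43 - 4} = \sqrt{-47} = i \sqrt{47}$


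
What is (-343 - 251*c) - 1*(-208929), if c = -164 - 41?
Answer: 260041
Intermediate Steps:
c = -205
(-343 - 251*c) - 1*(-208929) = (-343 - 251*(-205)) - 1*(-208929) = (-343 + 51455) + 208929 = 51112 + 208929 = 260041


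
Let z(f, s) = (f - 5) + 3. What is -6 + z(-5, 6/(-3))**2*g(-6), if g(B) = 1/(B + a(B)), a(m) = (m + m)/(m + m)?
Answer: -79/5 ≈ -15.800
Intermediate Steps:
z(f, s) = -2 + f (z(f, s) = (-5 + f) + 3 = -2 + f)
a(m) = 1 (a(m) = (2*m)/((2*m)) = (2*m)*(1/(2*m)) = 1)
g(B) = 1/(1 + B) (g(B) = 1/(B + 1) = 1/(1 + B))
-6 + z(-5, 6/(-3))**2*g(-6) = -6 + (-2 - 5)**2/(1 - 6) = -6 + (-7)**2/(-5) = -6 + 49*(-1/5) = -6 - 49/5 = -79/5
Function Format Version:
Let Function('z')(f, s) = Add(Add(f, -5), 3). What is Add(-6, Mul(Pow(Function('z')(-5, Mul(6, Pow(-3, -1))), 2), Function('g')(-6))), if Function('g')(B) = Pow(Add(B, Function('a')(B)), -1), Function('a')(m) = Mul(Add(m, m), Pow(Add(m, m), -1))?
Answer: Rational(-79, 5) ≈ -15.800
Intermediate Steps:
Function('z')(f, s) = Add(-2, f) (Function('z')(f, s) = Add(Add(-5, f), 3) = Add(-2, f))
Function('a')(m) = 1 (Function('a')(m) = Mul(Mul(2, m), Pow(Mul(2, m), -1)) = Mul(Mul(2, m), Mul(Rational(1, 2), Pow(m, -1))) = 1)
Function('g')(B) = Pow(Add(1, B), -1) (Function('g')(B) = Pow(Add(B, 1), -1) = Pow(Add(1, B), -1))
Add(-6, Mul(Pow(Function('z')(-5, Mul(6, Pow(-3, -1))), 2), Function('g')(-6))) = Add(-6, Mul(Pow(Add(-2, -5), 2), Pow(Add(1, -6), -1))) = Add(-6, Mul(Pow(-7, 2), Pow(-5, -1))) = Add(-6, Mul(49, Rational(-1, 5))) = Add(-6, Rational(-49, 5)) = Rational(-79, 5)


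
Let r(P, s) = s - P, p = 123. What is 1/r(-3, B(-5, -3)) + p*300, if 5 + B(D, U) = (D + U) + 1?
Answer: 332099/9 ≈ 36900.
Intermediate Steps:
B(D, U) = -4 + D + U (B(D, U) = -5 + ((D + U) + 1) = -5 + (1 + D + U) = -4 + D + U)
1/r(-3, B(-5, -3)) + p*300 = 1/((-4 - 5 - 3) - 1*(-3)) + 123*300 = 1/(-12 + 3) + 36900 = 1/(-9) + 36900 = -⅑ + 36900 = 332099/9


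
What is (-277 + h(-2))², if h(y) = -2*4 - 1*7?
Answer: 85264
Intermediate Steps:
h(y) = -15 (h(y) = -8 - 7 = -15)
(-277 + h(-2))² = (-277 - 15)² = (-292)² = 85264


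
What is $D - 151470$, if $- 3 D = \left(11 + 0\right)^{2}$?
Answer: $- \frac{454531}{3} \approx -1.5151 \cdot 10^{5}$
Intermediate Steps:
$D = - \frac{121}{3}$ ($D = - \frac{\left(11 + 0\right)^{2}}{3} = - \frac{11^{2}}{3} = \left(- \frac{1}{3}\right) 121 = - \frac{121}{3} \approx -40.333$)
$D - 151470 = - \frac{121}{3} - 151470 = - \frac{454531}{3}$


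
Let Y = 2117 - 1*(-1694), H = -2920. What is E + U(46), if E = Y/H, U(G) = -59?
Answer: -176091/2920 ≈ -60.305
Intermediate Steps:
Y = 3811 (Y = 2117 + 1694 = 3811)
E = -3811/2920 (E = 3811/(-2920) = 3811*(-1/2920) = -3811/2920 ≈ -1.3051)
E + U(46) = -3811/2920 - 59 = -176091/2920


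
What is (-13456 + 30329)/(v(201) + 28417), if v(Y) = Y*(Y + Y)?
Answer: 16873/109219 ≈ 0.15449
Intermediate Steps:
v(Y) = 2*Y**2 (v(Y) = Y*(2*Y) = 2*Y**2)
(-13456 + 30329)/(v(201) + 28417) = (-13456 + 30329)/(2*201**2 + 28417) = 16873/(2*40401 + 28417) = 16873/(80802 + 28417) = 16873/109219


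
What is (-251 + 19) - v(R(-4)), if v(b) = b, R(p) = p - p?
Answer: -232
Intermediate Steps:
R(p) = 0
(-251 + 19) - v(R(-4)) = (-251 + 19) - 1*0 = -232 + 0 = -232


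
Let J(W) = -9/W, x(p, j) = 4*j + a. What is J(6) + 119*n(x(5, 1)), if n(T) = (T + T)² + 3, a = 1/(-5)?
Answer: 361447/50 ≈ 7228.9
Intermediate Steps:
a = -⅕ ≈ -0.20000
x(p, j) = -⅕ + 4*j (x(p, j) = 4*j - ⅕ = -⅕ + 4*j)
n(T) = 3 + 4*T² (n(T) = (2*T)² + 3 = 4*T² + 3 = 3 + 4*T²)
J(6) + 119*n(x(5, 1)) = -9/6 + 119*(3 + 4*(-⅕ + 4*1)²) = -9*⅙ + 119*(3 + 4*(-⅕ + 4)²) = -3/2 + 119*(3 + 4*(19/5)²) = -3/2 + 119*(3 + 4*(361/25)) = -3/2 + 119*(3 + 1444/25) = -3/2 + 119*(1519/25) = -3/2 + 180761/25 = 361447/50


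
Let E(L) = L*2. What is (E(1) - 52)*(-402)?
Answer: 20100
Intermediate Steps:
E(L) = 2*L
(E(1) - 52)*(-402) = (2*1 - 52)*(-402) = (2 - 52)*(-402) = -50*(-402) = 20100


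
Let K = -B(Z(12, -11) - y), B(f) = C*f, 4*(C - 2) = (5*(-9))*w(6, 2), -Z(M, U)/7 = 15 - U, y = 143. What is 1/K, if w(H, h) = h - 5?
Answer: 4/46475 ≈ 8.6068e-5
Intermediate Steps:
Z(M, U) = -105 + 7*U (Z(M, U) = -7*(15 - U) = -105 + 7*U)
w(H, h) = -5 + h
C = 143/4 (C = 2 + ((5*(-9))*(-5 + 2))/4 = 2 + (-45*(-3))/4 = 2 + (¼)*135 = 2 + 135/4 = 143/4 ≈ 35.750)
B(f) = 143*f/4
K = 46475/4 (K = -143*((-105 + 7*(-11)) - 1*143)/4 = -143*((-105 - 77) - 143)/4 = -143*(-182 - 143)/4 = -143*(-325)/4 = -1*(-46475/4) = 46475/4 ≈ 11619.)
1/K = 1/(46475/4) = 4/46475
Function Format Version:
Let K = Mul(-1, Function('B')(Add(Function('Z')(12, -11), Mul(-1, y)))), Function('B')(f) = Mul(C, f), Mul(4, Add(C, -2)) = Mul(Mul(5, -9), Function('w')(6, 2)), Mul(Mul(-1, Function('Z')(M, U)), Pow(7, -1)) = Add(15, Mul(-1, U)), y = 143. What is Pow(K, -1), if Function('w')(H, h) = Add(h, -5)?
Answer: Rational(4, 46475) ≈ 8.6068e-5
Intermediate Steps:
Function('Z')(M, U) = Add(-105, Mul(7, U)) (Function('Z')(M, U) = Mul(-7, Add(15, Mul(-1, U))) = Add(-105, Mul(7, U)))
Function('w')(H, h) = Add(-5, h)
C = Rational(143, 4) (C = Add(2, Mul(Rational(1, 4), Mul(Mul(5, -9), Add(-5, 2)))) = Add(2, Mul(Rational(1, 4), Mul(-45, -3))) = Add(2, Mul(Rational(1, 4), 135)) = Add(2, Rational(135, 4)) = Rational(143, 4) ≈ 35.750)
Function('B')(f) = Mul(Rational(143, 4), f)
K = Rational(46475, 4) (K = Mul(-1, Mul(Rational(143, 4), Add(Add(-105, Mul(7, -11)), Mul(-1, 143)))) = Mul(-1, Mul(Rational(143, 4), Add(Add(-105, -77), -143))) = Mul(-1, Mul(Rational(143, 4), Add(-182, -143))) = Mul(-1, Mul(Rational(143, 4), -325)) = Mul(-1, Rational(-46475, 4)) = Rational(46475, 4) ≈ 11619.)
Pow(K, -1) = Pow(Rational(46475, 4), -1) = Rational(4, 46475)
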